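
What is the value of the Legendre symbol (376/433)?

-1

Pull out 2^3: since 433 ≡ 1 (mod 8), (2/433) = +1, so (2/433)^3 = +1.
Reciprocity: 47 ≡ 3 and 433 ≡ 1 (mod 4), so (47/433) = +(433/47).
Reduce top mod 47: now compute (10/47).
Pull out 2: since 47 ≡ 7 (mod 8), (2/47) = +1.
Reciprocity: 5 ≡ 1 and 47 ≡ 3 (mod 4), so (5/47) = +(47/5).
Reduce top mod 5: now compute (2/5).
Pull out 2: since 5 ≡ 5 (mod 8), (2/5) = -1.
Reached (1/5) = 1. Collecting the sign flips along the way, the symbol is -1.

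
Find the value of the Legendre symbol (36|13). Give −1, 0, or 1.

Euler's criterion: (36/13) ≡ 10^6 (mod 13).
10^2 ≡ 9 (mod 13)
10^4 ≡ 3 (mod 13)
10^6 = 10^(4+2) ≡ 1 (mod 13).
Result is 1, so (36/13) = 1.

1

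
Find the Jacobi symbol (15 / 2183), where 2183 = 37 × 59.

Reciprocity: 15 ≡ 3 and 2183 ≡ 3 (mod 4), so (15/2183) = −(2183/15).
Reduce top mod 15: now compute (8/15).
Pull out 2^3: since 15 ≡ 7 (mod 8), (2/15) = +1, so (2/15)^3 = +1.
Reached (1/15) = 1. Collecting the sign flips along the way, the symbol is -1.

-1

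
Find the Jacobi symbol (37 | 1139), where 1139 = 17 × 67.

Reciprocity: 37 ≡ 1 and 1139 ≡ 3 (mod 4), so (37/1139) = +(1139/37).
Reduce top mod 37: now compute (29/37).
Reciprocity: 29 ≡ 1 and 37 ≡ 1 (mod 4), so (29/37) = +(37/29).
Reduce top mod 29: now compute (8/29).
Pull out 2^3: since 29 ≡ 5 (mod 8), (2/29) = -1, so (2/29)^3 = -1.
Reached (1/29) = 1. Collecting the sign flips along the way, the symbol is -1.

-1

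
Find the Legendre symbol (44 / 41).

First reduce: 44 ≡ 3 (mod 41).
Reciprocity: 3 ≡ 3 and 41 ≡ 1 (mod 4), so (3/41) = +(41/3).
Reduce top mod 3: now compute (2/3).
Pull out 2: since 3 ≡ 3 (mod 8), (2/3) = -1.
Reached (1/3) = 1. Collecting the sign flips along the way, the symbol is -1.

-1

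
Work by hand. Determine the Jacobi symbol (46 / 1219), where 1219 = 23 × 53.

Pull out 2: since 1219 ≡ 3 (mod 8), (2/1219) = -1.
Reciprocity: 23 ≡ 3 and 1219 ≡ 3 (mod 4), so (23/1219) = −(1219/23).
Reduce top mod 23: now compute (0/23).
Top reduces to 0: gcd > 1, so the symbol is 0.

0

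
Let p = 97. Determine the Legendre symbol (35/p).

Reciprocity: 35 ≡ 3 and 97 ≡ 1 (mod 4), so (35/97) = +(97/35).
Reduce top mod 35: now compute (27/35).
Reciprocity: 27 ≡ 3 and 35 ≡ 3 (mod 4), so (27/35) = −(35/27).
Reduce top mod 27: now compute (8/27).
Pull out 2^3: since 27 ≡ 3 (mod 8), (2/27) = -1, so (2/27)^3 = -1.
Reached (1/27) = 1. Collecting the sign flips along the way, the symbol is +1.

1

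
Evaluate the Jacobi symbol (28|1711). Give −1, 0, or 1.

1

Pull out 2^2: since 1711 ≡ 7 (mod 8), (2/1711) = +1, so (2/1711)^2 = +1.
Reciprocity: 7 ≡ 3 and 1711 ≡ 3 (mod 4), so (7/1711) = −(1711/7).
Reduce top mod 7: now compute (3/7).
Reciprocity: 3 ≡ 3 and 7 ≡ 3 (mod 4), so (3/7) = −(7/3).
Reduce top mod 3: now compute (1/3).
Reached (1/3) = 1. Collecting the sign flips along the way, the symbol is +1.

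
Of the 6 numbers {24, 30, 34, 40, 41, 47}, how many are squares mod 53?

(24/53) = +1 → QR.
(30/53) = -1 → non-residue.
(34/53) = -1 → non-residue.
(40/53) = +1 → QR.
(41/53) = -1 → non-residue.
(47/53) = +1 → QR.
Total quadratic residues among the 6: 3.

3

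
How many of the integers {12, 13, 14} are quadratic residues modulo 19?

0

(12/19) = -1 → non-residue.
(13/19) = -1 → non-residue.
(14/19) = -1 → non-residue.
Total quadratic residues among the 3: 0.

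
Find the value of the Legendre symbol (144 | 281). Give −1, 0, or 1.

1

Pull out 2^4: since 281 ≡ 1 (mod 8), (2/281) = +1, so (2/281)^4 = +1.
Reciprocity: 9 ≡ 1 and 281 ≡ 1 (mod 4), so (9/281) = +(281/9).
Reduce top mod 9: now compute (2/9).
Pull out 2: since 9 ≡ 1 (mod 8), (2/9) = +1.
Reached (1/9) = 1. Collecting the sign flips along the way, the symbol is +1.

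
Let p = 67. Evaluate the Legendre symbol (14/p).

1

Pull out 2: since 67 ≡ 3 (mod 8), (2/67) = -1.
Reciprocity: 7 ≡ 3 and 67 ≡ 3 (mod 4), so (7/67) = −(67/7).
Reduce top mod 7: now compute (4/7).
Pull out 2^2: since 7 ≡ 7 (mod 8), (2/7) = +1, so (2/7)^2 = +1.
Reached (1/7) = 1. Collecting the sign flips along the way, the symbol is +1.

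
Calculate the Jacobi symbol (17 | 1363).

-1

Reciprocity: 17 ≡ 1 and 1363 ≡ 3 (mod 4), so (17/1363) = +(1363/17).
Reduce top mod 17: now compute (3/17).
Reciprocity: 3 ≡ 3 and 17 ≡ 1 (mod 4), so (3/17) = +(17/3).
Reduce top mod 3: now compute (2/3).
Pull out 2: since 3 ≡ 3 (mod 8), (2/3) = -1.
Reached (1/3) = 1. Collecting the sign flips along the way, the symbol is -1.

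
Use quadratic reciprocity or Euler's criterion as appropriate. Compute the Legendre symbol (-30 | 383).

First reduce: -30 ≡ 353 (mod 383).
Reciprocity: 353 ≡ 1 and 383 ≡ 3 (mod 4), so (353/383) = +(383/353).
Reduce top mod 353: now compute (30/353).
Pull out 2: since 353 ≡ 1 (mod 8), (2/353) = +1.
Reciprocity: 15 ≡ 3 and 353 ≡ 1 (mod 4), so (15/353) = +(353/15).
Reduce top mod 15: now compute (8/15).
Pull out 2^3: since 15 ≡ 7 (mod 8), (2/15) = +1, so (2/15)^3 = +1.
Reached (1/15) = 1. Collecting the sign flips along the way, the symbol is +1.

1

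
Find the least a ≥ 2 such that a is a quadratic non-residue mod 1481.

(2/1481) = +1, so 2 is a residue.
(3/1481) = −1, so 3 is the smallest positive non-residue mod 1481.

3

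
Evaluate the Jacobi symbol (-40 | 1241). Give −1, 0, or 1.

First reduce: -40 ≡ 1201 (mod 1241).
Reciprocity: 1201 ≡ 1 and 1241 ≡ 1 (mod 4), so (1201/1241) = +(1241/1201).
Reduce top mod 1201: now compute (40/1201).
Pull out 2^3: since 1201 ≡ 1 (mod 8), (2/1201) = +1, so (2/1201)^3 = +1.
Reciprocity: 5 ≡ 1 and 1201 ≡ 1 (mod 4), so (5/1201) = +(1201/5).
Reduce top mod 5: now compute (1/5).
Reached (1/5) = 1. Collecting the sign flips along the way, the symbol is +1.

1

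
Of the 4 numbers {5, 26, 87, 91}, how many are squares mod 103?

2

(5/103) = -1 → non-residue.
(26/103) = +1 → QR.
(87/103) = -1 → non-residue.
(91/103) = +1 → QR.
Total quadratic residues among the 4: 2.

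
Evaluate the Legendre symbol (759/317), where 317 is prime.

-1

First reduce: 759 ≡ 125 (mod 317).
Reciprocity: 125 ≡ 1 and 317 ≡ 1 (mod 4), so (125/317) = +(317/125).
Reduce top mod 125: now compute (67/125).
Reciprocity: 67 ≡ 3 and 125 ≡ 1 (mod 4), so (67/125) = +(125/67).
Reduce top mod 67: now compute (58/67).
Pull out 2: since 67 ≡ 3 (mod 8), (2/67) = -1.
Reciprocity: 29 ≡ 1 and 67 ≡ 3 (mod 4), so (29/67) = +(67/29).
Reduce top mod 29: now compute (9/29).
Reciprocity: 9 ≡ 1 and 29 ≡ 1 (mod 4), so (9/29) = +(29/9).
Reduce top mod 9: now compute (2/9).
Pull out 2: since 9 ≡ 1 (mod 8), (2/9) = +1.
Reached (1/9) = 1. Collecting the sign flips along the way, the symbol is -1.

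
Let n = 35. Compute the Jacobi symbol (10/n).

Pull out 2: since 35 ≡ 3 (mod 8), (2/35) = -1.
Reciprocity: 5 ≡ 1 and 35 ≡ 3 (mod 4), so (5/35) = +(35/5).
Reduce top mod 5: now compute (0/5).
Top reduces to 0: gcd > 1, so the symbol is 0.

0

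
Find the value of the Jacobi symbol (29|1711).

Reciprocity: 29 ≡ 1 and 1711 ≡ 3 (mod 4), so (29/1711) = +(1711/29).
Reduce top mod 29: now compute (0/29).
Top reduces to 0: gcd > 1, so the symbol is 0.

0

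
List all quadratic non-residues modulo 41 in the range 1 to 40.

Square k = 1,…,20 (k and 41−k give the same square):
1²=1, 2²=4, 3²=9, 4²=16, 5²=25, 6²=36, 7²≡8, 8²≡23, 9²≡40, 10²≡18, 11²≡39, 12²≡21, 13²≡5, 14²≡32, 15²≡20, 16²≡10, 17²≡2, 18²≡37, 19²≡33, 20²≡31 (mod 41).
The residues are {1, 2, 4, 5, 8, 9, 10, 16, 18, 20, 21, 23, 25, 31, 32, 33, 36, 37, 39, 40}; the non-residues are the remaining 20 nonzero classes.

3, 6, 7, 11, 12, 13, 14, 15, 17, 19, 22, 24, 26, 27, 28, 29, 30, 34, 35, 38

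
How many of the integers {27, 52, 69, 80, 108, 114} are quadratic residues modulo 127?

2

(27/127) = -1 → non-residue.
(52/127) = +1 → QR.
(69/127) = +1 → QR.
(80/127) = -1 → non-residue.
(108/127) = -1 → non-residue.
(114/127) = -1 → non-residue.
Total quadratic residues among the 6: 2.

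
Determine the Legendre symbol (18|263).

1

Pull out 2: since 263 ≡ 7 (mod 8), (2/263) = +1.
Reciprocity: 9 ≡ 1 and 263 ≡ 3 (mod 4), so (9/263) = +(263/9).
Reduce top mod 9: now compute (2/9).
Pull out 2: since 9 ≡ 1 (mod 8), (2/9) = +1.
Reached (1/9) = 1. Collecting the sign flips along the way, the symbol is +1.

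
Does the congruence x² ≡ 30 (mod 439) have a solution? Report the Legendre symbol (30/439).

Euler's criterion: (30/439) ≡ 30^219 (mod 439).
30^2 ≡ 22 (mod 439)
30^4 ≡ 45 (mod 439)
30^8 ≡ 269 (mod 439)
30^16 ≡ 365 (mod 439)
30^32 ≡ 208 (mod 439)
30^64 ≡ 242 (mod 439)
30^128 ≡ 177 (mod 439)
30^219 = 30^(128+64+16+8+2+1) ≡ 438 (mod 439).
Result is 438 ≡ −1, so (30/439) = −1.

-1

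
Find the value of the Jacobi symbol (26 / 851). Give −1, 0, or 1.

1

Pull out 2: since 851 ≡ 3 (mod 8), (2/851) = -1.
Reciprocity: 13 ≡ 1 and 851 ≡ 3 (mod 4), so (13/851) = +(851/13).
Reduce top mod 13: now compute (6/13).
Pull out 2: since 13 ≡ 5 (mod 8), (2/13) = -1.
Reciprocity: 3 ≡ 3 and 13 ≡ 1 (mod 4), so (3/13) = +(13/3).
Reduce top mod 3: now compute (1/3).
Reached (1/3) = 1. Collecting the sign flips along the way, the symbol is +1.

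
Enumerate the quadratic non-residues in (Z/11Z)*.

Square k = 1,…,5 (k and 11−k give the same square):
1²=1, 2²=4, 3²=9, 4²≡5, 5²≡3 (mod 11).
The residues are {1, 3, 4, 5, 9}; the non-residues are the remaining 5 nonzero classes.

2, 6, 7, 8, 10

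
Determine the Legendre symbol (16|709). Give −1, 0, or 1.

Pull out 2^4: since 709 ≡ 5 (mod 8), (2/709) = -1, so (2/709)^4 = +1.
Reached (1/709) = 1. Collecting the sign flips along the way, the symbol is +1.

1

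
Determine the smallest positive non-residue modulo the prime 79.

(2/79) = +1, so 2 is a residue.
(3/79) = −1, so 3 is the smallest positive non-residue mod 79.

3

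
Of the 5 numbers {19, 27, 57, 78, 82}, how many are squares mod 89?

(19/89) = -1 → non-residue.
(27/89) = -1 → non-residue.
(57/89) = +1 → QR.
(78/89) = +1 → QR.
(82/89) = -1 → non-residue.
Total quadratic residues among the 5: 2.

2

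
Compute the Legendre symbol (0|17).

0

Top reduces to 0: gcd > 1, so the symbol is 0.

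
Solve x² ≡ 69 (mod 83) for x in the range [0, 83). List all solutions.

22, 61

Since 83 ≡ 3 (mod 4), a square root of 69 is 69^((83+1)/4) = 69^21 mod 83.
Repeated squaring: 69^2≡30, 69^4≡70, 69^8≡3, 69^16≡9 (mod 83).
69^21 = 69^(16+4+1) ≡ 61 (mod 83).
Check: 61² = 3721 ≡ 69 (mod 83). The two roots are 22 and 61.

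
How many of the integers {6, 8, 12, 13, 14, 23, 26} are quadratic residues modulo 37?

(6/37) = -1 → non-residue.
(8/37) = -1 → non-residue.
(12/37) = +1 → QR.
(13/37) = -1 → non-residue.
(14/37) = -1 → non-residue.
(23/37) = -1 → non-residue.
(26/37) = +1 → QR.
Total quadratic residues among the 7: 2.

2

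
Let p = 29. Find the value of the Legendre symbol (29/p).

0

First reduce: 29 ≡ 0 (mod 29).
Top reduces to 0: gcd > 1, so the symbol is 0.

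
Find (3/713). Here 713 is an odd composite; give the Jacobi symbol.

Reciprocity: 3 ≡ 3 and 713 ≡ 1 (mod 4), so (3/713) = +(713/3).
Reduce top mod 3: now compute (2/3).
Pull out 2: since 3 ≡ 3 (mod 8), (2/3) = -1.
Reached (1/3) = 1. Collecting the sign flips along the way, the symbol is -1.

-1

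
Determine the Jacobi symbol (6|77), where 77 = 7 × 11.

1

Pull out 2: since 77 ≡ 5 (mod 8), (2/77) = -1.
Reciprocity: 3 ≡ 3 and 77 ≡ 1 (mod 4), so (3/77) = +(77/3).
Reduce top mod 3: now compute (2/3).
Pull out 2: since 3 ≡ 3 (mod 8), (2/3) = -1.
Reached (1/3) = 1. Collecting the sign flips along the way, the symbol is +1.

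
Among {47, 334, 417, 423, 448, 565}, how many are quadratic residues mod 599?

3

(47/599) = +1 → QR.
(334/599) = -1 → non-residue.
(417/599) = +1 → QR.
(423/599) = +1 → QR.
(448/599) = -1 → non-residue.
(565/599) = -1 → non-residue.
Total quadratic residues among the 6: 3.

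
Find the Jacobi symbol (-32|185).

First reduce: -32 ≡ 153 (mod 185).
Reciprocity: 153 ≡ 1 and 185 ≡ 1 (mod 4), so (153/185) = +(185/153).
Reduce top mod 153: now compute (32/153).
Pull out 2^5: since 153 ≡ 1 (mod 8), (2/153) = +1, so (2/153)^5 = +1.
Reached (1/153) = 1. Collecting the sign flips along the way, the symbol is +1.

1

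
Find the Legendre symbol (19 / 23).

-1

Reciprocity: 19 ≡ 3 and 23 ≡ 3 (mod 4), so (19/23) = −(23/19).
Reduce top mod 19: now compute (4/19).
Pull out 2^2: since 19 ≡ 3 (mod 8), (2/19) = -1, so (2/19)^2 = +1.
Reached (1/19) = 1. Collecting the sign flips along the way, the symbol is -1.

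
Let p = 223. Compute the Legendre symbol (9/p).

Reciprocity: 9 ≡ 1 and 223 ≡ 3 (mod 4), so (9/223) = +(223/9).
Reduce top mod 9: now compute (7/9).
Reciprocity: 7 ≡ 3 and 9 ≡ 1 (mod 4), so (7/9) = +(9/7).
Reduce top mod 7: now compute (2/7).
Pull out 2: since 7 ≡ 7 (mod 8), (2/7) = +1.
Reached (1/7) = 1. Collecting the sign flips along the way, the symbol is +1.

1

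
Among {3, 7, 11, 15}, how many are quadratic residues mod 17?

(3/17) = -1 → non-residue.
(7/17) = -1 → non-residue.
(11/17) = -1 → non-residue.
(15/17) = +1 → QR.
Total quadratic residues among the 4: 1.

1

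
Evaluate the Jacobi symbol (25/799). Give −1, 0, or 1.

Reciprocity: 25 ≡ 1 and 799 ≡ 3 (mod 4), so (25/799) = +(799/25).
Reduce top mod 25: now compute (24/25).
Pull out 2^3: since 25 ≡ 1 (mod 8), (2/25) = +1, so (2/25)^3 = +1.
Reciprocity: 3 ≡ 3 and 25 ≡ 1 (mod 4), so (3/25) = +(25/3).
Reduce top mod 3: now compute (1/3).
Reached (1/3) = 1. Collecting the sign flips along the way, the symbol is +1.

1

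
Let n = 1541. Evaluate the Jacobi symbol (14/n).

Pull out 2: since 1541 ≡ 5 (mod 8), (2/1541) = -1.
Reciprocity: 7 ≡ 3 and 1541 ≡ 1 (mod 4), so (7/1541) = +(1541/7).
Reduce top mod 7: now compute (1/7).
Reached (1/7) = 1. Collecting the sign flips along the way, the symbol is -1.

-1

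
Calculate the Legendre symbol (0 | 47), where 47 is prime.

0

Top reduces to 0: gcd > 1, so the symbol is 0.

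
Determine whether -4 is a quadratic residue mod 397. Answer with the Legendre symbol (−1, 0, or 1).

First reduce: -4 ≡ 393 (mod 397).
Reciprocity: 393 ≡ 1 and 397 ≡ 1 (mod 4), so (393/397) = +(397/393).
Reduce top mod 393: now compute (4/393).
Pull out 2^2: since 393 ≡ 1 (mod 8), (2/393) = +1, so (2/393)^2 = +1.
Reached (1/393) = 1. Collecting the sign flips along the way, the symbol is +1.

1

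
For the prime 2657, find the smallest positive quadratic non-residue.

3

(2/2657) = +1, so 2 is a residue.
(3/2657) = −1, so 3 is the smallest positive non-residue mod 2657.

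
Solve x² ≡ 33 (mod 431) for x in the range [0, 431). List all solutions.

59, 372

Since 431 ≡ 3 (mod 4), a square root of 33 is 33^((431+1)/4) = 33^108 mod 431.
Repeated squaring: 33^2≡227, 33^4≡240, 33^8≡277, 33^16≡11, 33^32≡121, 33^64≡418 (mod 431).
33^108 = 33^(64+32+8+4) ≡ 59 (mod 431).
Check: 59² = 3481 ≡ 33 (mod 431). The two roots are 59 and 372.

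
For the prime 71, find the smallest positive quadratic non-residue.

7

(2/71) = +1, so 2 is a residue.
(3/71) = +1, so 3 is a residue.
(4/71) = +1, so 4 is a residue.
(5/71) = +1, so 5 is a residue.
(6/71) = +1, so 6 is a residue.
(7/71) = −1, so 7 is the smallest positive non-residue mod 71.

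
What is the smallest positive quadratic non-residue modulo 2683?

2

(2/2683) = −1, so 2 is the smallest positive non-residue mod 2683.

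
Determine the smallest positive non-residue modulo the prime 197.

(2/197) = −1, so 2 is the smallest positive non-residue mod 197.

2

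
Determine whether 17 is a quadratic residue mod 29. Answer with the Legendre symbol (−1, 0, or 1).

Euler's criterion: (17/29) ≡ 17^14 (mod 29).
17^2 ≡ 28 (mod 29)
17^4 ≡ 1 (mod 29)
17^8 ≡ 1 (mod 29)
17^14 = 17^(8+4+2) ≡ 28 (mod 29).
Result is 28 ≡ −1, so (17/29) = −1.

-1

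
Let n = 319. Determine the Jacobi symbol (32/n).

Pull out 2^5: since 319 ≡ 7 (mod 8), (2/319) = +1, so (2/319)^5 = +1.
Reached (1/319) = 1. Collecting the sign flips along the way, the symbol is +1.

1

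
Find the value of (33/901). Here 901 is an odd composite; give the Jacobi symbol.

-1

Reciprocity: 33 ≡ 1 and 901 ≡ 1 (mod 4), so (33/901) = +(901/33).
Reduce top mod 33: now compute (10/33).
Pull out 2: since 33 ≡ 1 (mod 8), (2/33) = +1.
Reciprocity: 5 ≡ 1 and 33 ≡ 1 (mod 4), so (5/33) = +(33/5).
Reduce top mod 5: now compute (3/5).
Reciprocity: 3 ≡ 3 and 5 ≡ 1 (mod 4), so (3/5) = +(5/3).
Reduce top mod 3: now compute (2/3).
Pull out 2: since 3 ≡ 3 (mod 8), (2/3) = -1.
Reached (1/3) = 1. Collecting the sign flips along the way, the symbol is -1.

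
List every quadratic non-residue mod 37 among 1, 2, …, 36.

Square k = 1,…,18 (k and 37−k give the same square):
1²=1, 2²=4, 3²=9, 4²=16, 5²=25, 6²=36, 7²≡12, 8²≡27, 9²≡7, 10²≡26, 11²≡10, 12²≡33, 13²≡21, 14²≡11, 15²≡3, 16²≡34, 17²≡30, 18²≡28 (mod 37).
The residues are {1, 3, 4, 7, 9, 10, 11, 12, 16, 21, 25, 26, 27, 28, 30, 33, 34, 36}; the non-residues are the remaining 18 nonzero classes.

2,5,6,8,13,14,15,17,18,19,20,22,23,24,29,31,32,35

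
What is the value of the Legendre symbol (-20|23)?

1

Euler's criterion: (-20/23) ≡ 3^11 (mod 23).
3^2 ≡ 9 (mod 23)
3^4 ≡ 12 (mod 23)
3^8 ≡ 6 (mod 23)
3^11 = 3^(8+2+1) ≡ 1 (mod 23).
Result is 1, so (-20/23) = 1.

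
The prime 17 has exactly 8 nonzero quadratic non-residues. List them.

Square k = 1,…,8 (k and 17−k give the same square):
1²=1, 2²=4, 3²=9, 4²=16, 5²≡8, 6²≡2, 7²≡15, 8²≡13 (mod 17).
The residues are {1, 2, 4, 8, 9, 13, 15, 16}; the non-residues are the remaining 8 nonzero classes.

3 5 6 7 10 11 12 14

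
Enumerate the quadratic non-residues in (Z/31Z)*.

3, 6, 11, 12, 13, 15, 17, 21, 22, 23, 24, 26, 27, 29, 30

Square k = 1,…,15 (k and 31−k give the same square):
1²=1, 2²=4, 3²=9, 4²=16, 5²=25, 6²≡5, 7²≡18, 8²≡2, 9²≡19, 10²≡7, 11²≡28, 12²≡20, 13²≡14, 14²≡10, 15²≡8 (mod 31).
The residues are {1, 2, 4, 5, 7, 8, 9, 10, 14, 16, 18, 19, 20, 25, 28}; the non-residues are the remaining 15 nonzero classes.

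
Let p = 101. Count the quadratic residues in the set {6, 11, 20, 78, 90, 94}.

3

(6/101) = +1 → QR.
(11/101) = -1 → non-residue.
(20/101) = +1 → QR.
(78/101) = +1 → QR.
(90/101) = -1 → non-residue.
(94/101) = -1 → non-residue.
Total quadratic residues among the 6: 3.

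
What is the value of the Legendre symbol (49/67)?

1

Reciprocity: 49 ≡ 1 and 67 ≡ 3 (mod 4), so (49/67) = +(67/49).
Reduce top mod 49: now compute (18/49).
Pull out 2: since 49 ≡ 1 (mod 8), (2/49) = +1.
Reciprocity: 9 ≡ 1 and 49 ≡ 1 (mod 4), so (9/49) = +(49/9).
Reduce top mod 9: now compute (4/9).
Pull out 2^2: since 9 ≡ 1 (mod 8), (2/9) = +1, so (2/9)^2 = +1.
Reached (1/9) = 1. Collecting the sign flips along the way, the symbol is +1.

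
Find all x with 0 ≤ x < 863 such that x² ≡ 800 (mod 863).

158, 705

Since 863 ≡ 3 (mod 4), a square root of 800 is 800^((863+1)/4) = 800^216 mod 863.
Repeated squaring: 800^2≡517, 800^4≡622, 800^8≡260, 800^16≡286, 800^32≡674, 800^64≡338, 800^128≡328 (mod 863).
800^216 = 800^(128+64+16+8) ≡ 705 (mod 863).
Check: 705² = 497025 ≡ 800 (mod 863). The two roots are 158 and 705.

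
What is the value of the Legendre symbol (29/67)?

1

Euler's criterion: (29/67) ≡ 29^33 (mod 67).
29^2 ≡ 37 (mod 67)
29^4 ≡ 29 (mod 67)
29^8 ≡ 37 (mod 67)
29^16 ≡ 29 (mod 67)
29^32 ≡ 37 (mod 67)
29^33 = 29^(32+1) ≡ 1 (mod 67).
Result is 1, so (29/67) = 1.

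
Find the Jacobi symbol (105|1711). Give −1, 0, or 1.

Reciprocity: 105 ≡ 1 and 1711 ≡ 3 (mod 4), so (105/1711) = +(1711/105).
Reduce top mod 105: now compute (31/105).
Reciprocity: 31 ≡ 3 and 105 ≡ 1 (mod 4), so (31/105) = +(105/31).
Reduce top mod 31: now compute (12/31).
Pull out 2^2: since 31 ≡ 7 (mod 8), (2/31) = +1, so (2/31)^2 = +1.
Reciprocity: 3 ≡ 3 and 31 ≡ 3 (mod 4), so (3/31) = −(31/3).
Reduce top mod 3: now compute (1/3).
Reached (1/3) = 1. Collecting the sign flips along the way, the symbol is -1.

-1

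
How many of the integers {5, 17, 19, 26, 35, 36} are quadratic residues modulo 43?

3

(5/43) = -1 → non-residue.
(17/43) = +1 → QR.
(19/43) = -1 → non-residue.
(26/43) = -1 → non-residue.
(35/43) = +1 → QR.
(36/43) = +1 → QR.
Total quadratic residues among the 6: 3.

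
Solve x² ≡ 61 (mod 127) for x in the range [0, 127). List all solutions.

Since 127 ≡ 3 (mod 4), a square root of 61 is 61^((127+1)/4) = 61^32 mod 127.
Repeated squaring: 61^2≡38, 61^4≡47, 61^8≡50, 61^16≡87, 61^32≡76 (mod 127).
61^32 = 61^(32) ≡ 76 (mod 127).
Check: 76² = 5776 ≡ 61 (mod 127). The two roots are 51 and 76.

51, 76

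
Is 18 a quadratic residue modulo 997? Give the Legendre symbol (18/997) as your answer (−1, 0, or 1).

-1

Pull out 2: since 997 ≡ 5 (mod 8), (2/997) = -1.
Reciprocity: 9 ≡ 1 and 997 ≡ 1 (mod 4), so (9/997) = +(997/9).
Reduce top mod 9: now compute (7/9).
Reciprocity: 7 ≡ 3 and 9 ≡ 1 (mod 4), so (7/9) = +(9/7).
Reduce top mod 7: now compute (2/7).
Pull out 2: since 7 ≡ 7 (mod 8), (2/7) = +1.
Reached (1/7) = 1. Collecting the sign flips along the way, the symbol is -1.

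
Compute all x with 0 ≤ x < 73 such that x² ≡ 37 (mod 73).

16, 57

73 ≡ 1 (mod 4), so we find a root by search.
Trying successive values, 16² = 256 ≡ 37 (mod 73). The other root is 73 − 16 = 57.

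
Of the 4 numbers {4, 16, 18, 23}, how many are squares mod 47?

3

(4/47) = +1 → QR.
(16/47) = +1 → QR.
(18/47) = +1 → QR.
(23/47) = -1 → non-residue.
Total quadratic residues among the 4: 3.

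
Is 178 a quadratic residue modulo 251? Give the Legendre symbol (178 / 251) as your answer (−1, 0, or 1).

-1

Pull out 2: since 251 ≡ 3 (mod 8), (2/251) = -1.
Reciprocity: 89 ≡ 1 and 251 ≡ 3 (mod 4), so (89/251) = +(251/89).
Reduce top mod 89: now compute (73/89).
Reciprocity: 73 ≡ 1 and 89 ≡ 1 (mod 4), so (73/89) = +(89/73).
Reduce top mod 73: now compute (16/73).
Pull out 2^4: since 73 ≡ 1 (mod 8), (2/73) = +1, so (2/73)^4 = +1.
Reached (1/73) = 1. Collecting the sign flips along the way, the symbol is -1.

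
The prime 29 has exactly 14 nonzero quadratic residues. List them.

1,4,5,6,7,9,13,16,20,22,23,24,25,28

Square k = 1,…,14 (k and 29−k give the same square):
1²=1, 2²=4, 3²=9, 4²=16, 5²=25, 6²≡7, 7²≡20, 8²≡6, 9²≡23, 10²≡13, 11²≡5, 12²≡28, 13²≡24, 14²≡22 (mod 29).
So the quadratic residues mod 29 are {1, 4, 5, 6, 7, 9, 13, 16, 20, 22, 23, 24, 25, 28}.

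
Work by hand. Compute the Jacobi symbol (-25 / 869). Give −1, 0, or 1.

1

First reduce: -25 ≡ 844 (mod 869).
Pull out 2^2: since 869 ≡ 5 (mod 8), (2/869) = -1, so (2/869)^2 = +1.
Reciprocity: 211 ≡ 3 and 869 ≡ 1 (mod 4), so (211/869) = +(869/211).
Reduce top mod 211: now compute (25/211).
Reciprocity: 25 ≡ 1 and 211 ≡ 3 (mod 4), so (25/211) = +(211/25).
Reduce top mod 25: now compute (11/25).
Reciprocity: 11 ≡ 3 and 25 ≡ 1 (mod 4), so (11/25) = +(25/11).
Reduce top mod 11: now compute (3/11).
Reciprocity: 3 ≡ 3 and 11 ≡ 3 (mod 4), so (3/11) = −(11/3).
Reduce top mod 3: now compute (2/3).
Pull out 2: since 3 ≡ 3 (mod 8), (2/3) = -1.
Reached (1/3) = 1. Collecting the sign flips along the way, the symbol is +1.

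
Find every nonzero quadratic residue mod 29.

Square k = 1,…,14 (k and 29−k give the same square):
1²=1, 2²=4, 3²=9, 4²=16, 5²=25, 6²≡7, 7²≡20, 8²≡6, 9²≡23, 10²≡13, 11²≡5, 12²≡28, 13²≡24, 14²≡22 (mod 29).
So the quadratic residues mod 29 are {1, 4, 5, 6, 7, 9, 13, 16, 20, 22, 23, 24, 25, 28}.

1,4,5,6,7,9,13,16,20,22,23,24,25,28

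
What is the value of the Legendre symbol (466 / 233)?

0

First reduce: 466 ≡ 0 (mod 233).
Top reduces to 0: gcd > 1, so the symbol is 0.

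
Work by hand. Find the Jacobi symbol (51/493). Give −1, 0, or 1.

Reciprocity: 51 ≡ 3 and 493 ≡ 1 (mod 4), so (51/493) = +(493/51).
Reduce top mod 51: now compute (34/51).
Pull out 2: since 51 ≡ 3 (mod 8), (2/51) = -1.
Reciprocity: 17 ≡ 1 and 51 ≡ 3 (mod 4), so (17/51) = +(51/17).
Reduce top mod 17: now compute (0/17).
Top reduces to 0: gcd > 1, so the symbol is 0.

0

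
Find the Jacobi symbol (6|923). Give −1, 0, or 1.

-1

Pull out 2: since 923 ≡ 3 (mod 8), (2/923) = -1.
Reciprocity: 3 ≡ 3 and 923 ≡ 3 (mod 4), so (3/923) = −(923/3).
Reduce top mod 3: now compute (2/3).
Pull out 2: since 3 ≡ 3 (mod 8), (2/3) = -1.
Reached (1/3) = 1. Collecting the sign flips along the way, the symbol is -1.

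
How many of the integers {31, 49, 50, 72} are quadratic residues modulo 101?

(31/101) = +1 → QR.
(49/101) = +1 → QR.
(50/101) = -1 → non-residue.
(72/101) = -1 → non-residue.
Total quadratic residues among the 4: 2.

2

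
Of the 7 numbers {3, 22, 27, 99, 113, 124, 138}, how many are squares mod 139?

(3/139) = -1 → non-residue.
(22/139) = -1 → non-residue.
(27/139) = -1 → non-residue.
(99/139) = +1 → QR.
(113/139) = +1 → QR.
(124/139) = +1 → QR.
(138/139) = -1 → non-residue.
Total quadratic residues among the 7: 3.

3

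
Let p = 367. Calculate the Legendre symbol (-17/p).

1

First reduce: -17 ≡ 350 (mod 367).
Pull out 2: since 367 ≡ 7 (mod 8), (2/367) = +1.
Reciprocity: 175 ≡ 3 and 367 ≡ 3 (mod 4), so (175/367) = −(367/175).
Reduce top mod 175: now compute (17/175).
Reciprocity: 17 ≡ 1 and 175 ≡ 3 (mod 4), so (17/175) = +(175/17).
Reduce top mod 17: now compute (5/17).
Reciprocity: 5 ≡ 1 and 17 ≡ 1 (mod 4), so (5/17) = +(17/5).
Reduce top mod 5: now compute (2/5).
Pull out 2: since 5 ≡ 5 (mod 8), (2/5) = -1.
Reached (1/5) = 1. Collecting the sign flips along the way, the symbol is +1.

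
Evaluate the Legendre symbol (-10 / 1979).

1

First reduce: -10 ≡ 1969 (mod 1979).
Reciprocity: 1969 ≡ 1 and 1979 ≡ 3 (mod 4), so (1969/1979) = +(1979/1969).
Reduce top mod 1969: now compute (10/1969).
Pull out 2: since 1969 ≡ 1 (mod 8), (2/1969) = +1.
Reciprocity: 5 ≡ 1 and 1969 ≡ 1 (mod 4), so (5/1969) = +(1969/5).
Reduce top mod 5: now compute (4/5).
Pull out 2^2: since 5 ≡ 5 (mod 8), (2/5) = -1, so (2/5)^2 = +1.
Reached (1/5) = 1. Collecting the sign flips along the way, the symbol is +1.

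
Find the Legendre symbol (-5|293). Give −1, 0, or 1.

First reduce: -5 ≡ 288 (mod 293).
Pull out 2^5: since 293 ≡ 5 (mod 8), (2/293) = -1, so (2/293)^5 = -1.
Reciprocity: 9 ≡ 1 and 293 ≡ 1 (mod 4), so (9/293) = +(293/9).
Reduce top mod 9: now compute (5/9).
Reciprocity: 5 ≡ 1 and 9 ≡ 1 (mod 4), so (5/9) = +(9/5).
Reduce top mod 5: now compute (4/5).
Pull out 2^2: since 5 ≡ 5 (mod 8), (2/5) = -1, so (2/5)^2 = +1.
Reached (1/5) = 1. Collecting the sign flips along the way, the symbol is -1.

-1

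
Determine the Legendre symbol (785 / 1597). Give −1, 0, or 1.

Reciprocity: 785 ≡ 1 and 1597 ≡ 1 (mod 4), so (785/1597) = +(1597/785).
Reduce top mod 785: now compute (27/785).
Reciprocity: 27 ≡ 3 and 785 ≡ 1 (mod 4), so (27/785) = +(785/27).
Reduce top mod 27: now compute (2/27).
Pull out 2: since 27 ≡ 3 (mod 8), (2/27) = -1.
Reached (1/27) = 1. Collecting the sign flips along the way, the symbol is -1.

-1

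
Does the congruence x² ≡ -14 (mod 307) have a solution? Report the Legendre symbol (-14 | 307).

1

Euler's criterion: (-14/307) ≡ 293^153 (mod 307).
293^2 ≡ 196 (mod 307)
293^4 ≡ 41 (mod 307)
293^8 ≡ 146 (mod 307)
293^16 ≡ 133 (mod 307)
293^32 ≡ 190 (mod 307)
293^64 ≡ 181 (mod 307)
293^128 ≡ 219 (mod 307)
293^153 = 293^(128+16+8+1) ≡ 1 (mod 307).
Result is 1, so (-14/307) = 1.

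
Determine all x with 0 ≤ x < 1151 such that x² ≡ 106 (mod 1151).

509, 642

Since 1151 ≡ 3 (mod 4), a square root of 106 is 106^((1151+1)/4) = 106^288 mod 1151.
Repeated squaring: 106^2≡877, 106^4≡261, 106^8≡212, 106^16≡55, 106^32≡723, 106^64≡175, 106^128≡699, 106^256≡577 (mod 1151).
106^288 = 106^(256+32) ≡ 509 (mod 1151).
Check: 509² = 259081 ≡ 106 (mod 1151). The two roots are 509 and 642.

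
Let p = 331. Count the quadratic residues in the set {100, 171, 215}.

(100/331) = +1 → QR.
(171/331) = +1 → QR.
(215/331) = +1 → QR.
Total quadratic residues among the 3: 3.

3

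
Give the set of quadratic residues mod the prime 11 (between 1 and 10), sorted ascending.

1,3,4,5,9

Square k = 1,…,5 (k and 11−k give the same square):
1²=1, 2²=4, 3²=9, 4²≡5, 5²≡3 (mod 11).
So the quadratic residues mod 11 are {1, 3, 4, 5, 9}.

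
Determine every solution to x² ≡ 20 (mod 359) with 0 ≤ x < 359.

Since 359 ≡ 3 (mod 4), a square root of 20 is 20^((359+1)/4) = 20^90 mod 359.
Repeated squaring: 20^2≡41, 20^4≡245, 20^8≡72, 20^16≡158, 20^32≡193, 20^64≡272 (mod 359).
20^90 = 20^(64+16+8+2) ≡ 296 (mod 359).
Check: 296² = 87616 ≡ 20 (mod 359). The two roots are 63 and 296.

63, 296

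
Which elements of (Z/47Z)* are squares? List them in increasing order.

Square k = 1,…,23 (k and 47−k give the same square):
1²=1, 2²=4, 3²=9, 4²=16, 5²=25, 6²=36, 7²≡2, 8²≡17, 9²≡34, 10²≡6, 11²≡27, 12²≡3, 13²≡28, 14²≡8, 15²≡37, 16²≡21, 17²≡7, 18²≡42, 19²≡32, 20²≡24, 21²≡18, 22²≡14, 23²≡12 (mod 47).
So the quadratic residues mod 47 are {1, 2, 3, 4, 6, 7, 8, 9, 12, 14, 16, 17, 18, 21, 24, 25, 27, 28, 32, 34, 36, 37, 42}.

1, 2, 3, 4, 6, 7, 8, 9, 12, 14, 16, 17, 18, 21, 24, 25, 27, 28, 32, 34, 36, 37, 42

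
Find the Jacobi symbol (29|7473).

1

Reciprocity: 29 ≡ 1 and 7473 ≡ 1 (mod 4), so (29/7473) = +(7473/29).
Reduce top mod 29: now compute (20/29).
Pull out 2^2: since 29 ≡ 5 (mod 8), (2/29) = -1, so (2/29)^2 = +1.
Reciprocity: 5 ≡ 1 and 29 ≡ 1 (mod 4), so (5/29) = +(29/5).
Reduce top mod 5: now compute (4/5).
Pull out 2^2: since 5 ≡ 5 (mod 8), (2/5) = -1, so (2/5)^2 = +1.
Reached (1/5) = 1. Collecting the sign flips along the way, the symbol is +1.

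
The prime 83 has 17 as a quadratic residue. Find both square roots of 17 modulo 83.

10, 73

Since 83 ≡ 3 (mod 4), a square root of 17 is 17^((83+1)/4) = 17^21 mod 83.
Repeated squaring: 17^2≡40, 17^4≡23, 17^8≡31, 17^16≡48 (mod 83).
17^21 = 17^(16+4+1) ≡ 10 (mod 83).
Check: 10² = 100 ≡ 17 (mod 83). The two roots are 10 and 73.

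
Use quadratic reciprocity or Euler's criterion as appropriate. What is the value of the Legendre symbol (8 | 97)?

Pull out 2^3: since 97 ≡ 1 (mod 8), (2/97) = +1, so (2/97)^3 = +1.
Reached (1/97) = 1. Collecting the sign flips along the way, the symbol is +1.

1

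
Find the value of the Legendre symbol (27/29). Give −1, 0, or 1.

Reciprocity: 27 ≡ 3 and 29 ≡ 1 (mod 4), so (27/29) = +(29/27).
Reduce top mod 27: now compute (2/27).
Pull out 2: since 27 ≡ 3 (mod 8), (2/27) = -1.
Reached (1/27) = 1. Collecting the sign flips along the way, the symbol is -1.

-1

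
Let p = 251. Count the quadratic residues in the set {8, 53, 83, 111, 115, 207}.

3

(8/251) = -1 → non-residue.
(53/251) = -1 → non-residue.
(83/251) = +1 → QR.
(111/251) = -1 → non-residue.
(115/251) = +1 → QR.
(207/251) = +1 → QR.
Total quadratic residues among the 6: 3.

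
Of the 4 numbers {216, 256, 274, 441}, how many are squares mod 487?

(216/487) = -1 → non-residue.
(256/487) = +1 → QR.
(274/487) = +1 → QR.
(441/487) = +1 → QR.
Total quadratic residues among the 4: 3.

3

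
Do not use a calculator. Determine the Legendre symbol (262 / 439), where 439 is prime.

Pull out 2: since 439 ≡ 7 (mod 8), (2/439) = +1.
Reciprocity: 131 ≡ 3 and 439 ≡ 3 (mod 4), so (131/439) = −(439/131).
Reduce top mod 131: now compute (46/131).
Pull out 2: since 131 ≡ 3 (mod 8), (2/131) = -1.
Reciprocity: 23 ≡ 3 and 131 ≡ 3 (mod 4), so (23/131) = −(131/23).
Reduce top mod 23: now compute (16/23).
Pull out 2^4: since 23 ≡ 7 (mod 8), (2/23) = +1, so (2/23)^4 = +1.
Reached (1/23) = 1. Collecting the sign flips along the way, the symbol is -1.

-1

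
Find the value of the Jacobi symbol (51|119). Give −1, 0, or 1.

0

Reciprocity: 51 ≡ 3 and 119 ≡ 3 (mod 4), so (51/119) = −(119/51).
Reduce top mod 51: now compute (17/51).
Reciprocity: 17 ≡ 1 and 51 ≡ 3 (mod 4), so (17/51) = +(51/17).
Reduce top mod 17: now compute (0/17).
Top reduces to 0: gcd > 1, so the symbol is 0.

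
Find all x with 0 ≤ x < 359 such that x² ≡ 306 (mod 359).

Since 359 ≡ 3 (mod 4), a square root of 306 is 306^((359+1)/4) = 306^90 mod 359.
Repeated squaring: 306^2≡296, 306^4≡20, 306^8≡41, 306^16≡245, 306^32≡72, 306^64≡158 (mod 359).
306^90 = 306^(64+16+8+2) ≡ 32 (mod 359).
Check: 32² = 1024 ≡ 306 (mod 359). The two roots are 32 and 327.

32, 327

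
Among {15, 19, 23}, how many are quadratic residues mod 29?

(15/29) = -1 → non-residue.
(19/29) = -1 → non-residue.
(23/29) = +1 → QR.
Total quadratic residues among the 3: 1.

1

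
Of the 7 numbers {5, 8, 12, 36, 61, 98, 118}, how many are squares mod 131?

(5/131) = +1 → QR.
(8/131) = -1 → non-residue.
(12/131) = +1 → QR.
(36/131) = +1 → QR.
(61/131) = +1 → QR.
(98/131) = -1 → non-residue.
(118/131) = -1 → non-residue.
Total quadratic residues among the 7: 4.

4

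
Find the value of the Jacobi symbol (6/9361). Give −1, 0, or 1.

Pull out 2: since 9361 ≡ 1 (mod 8), (2/9361) = +1.
Reciprocity: 3 ≡ 3 and 9361 ≡ 1 (mod 4), so (3/9361) = +(9361/3).
Reduce top mod 3: now compute (1/3).
Reached (1/3) = 1. Collecting the sign flips along the way, the symbol is +1.

1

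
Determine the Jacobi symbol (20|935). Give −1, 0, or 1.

Pull out 2^2: since 935 ≡ 7 (mod 8), (2/935) = +1, so (2/935)^2 = +1.
Reciprocity: 5 ≡ 1 and 935 ≡ 3 (mod 4), so (5/935) = +(935/5).
Reduce top mod 5: now compute (0/5).
Top reduces to 0: gcd > 1, so the symbol is 0.

0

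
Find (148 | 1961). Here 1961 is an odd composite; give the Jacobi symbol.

0

Pull out 2^2: since 1961 ≡ 1 (mod 8), (2/1961) = +1, so (2/1961)^2 = +1.
Reciprocity: 37 ≡ 1 and 1961 ≡ 1 (mod 4), so (37/1961) = +(1961/37).
Reduce top mod 37: now compute (0/37).
Top reduces to 0: gcd > 1, so the symbol is 0.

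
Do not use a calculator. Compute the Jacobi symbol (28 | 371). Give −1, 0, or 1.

0

Pull out 2^2: since 371 ≡ 3 (mod 8), (2/371) = -1, so (2/371)^2 = +1.
Reciprocity: 7 ≡ 3 and 371 ≡ 3 (mod 4), so (7/371) = −(371/7).
Reduce top mod 7: now compute (0/7).
Top reduces to 0: gcd > 1, so the symbol is 0.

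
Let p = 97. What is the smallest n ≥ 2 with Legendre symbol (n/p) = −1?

5

(2/97) = +1, so 2 is a residue.
(3/97) = +1, so 3 is a residue.
(4/97) = +1, so 4 is a residue.
(5/97) = −1, so 5 is the smallest positive non-residue mod 97.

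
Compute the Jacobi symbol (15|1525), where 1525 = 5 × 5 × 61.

Reciprocity: 15 ≡ 3 and 1525 ≡ 1 (mod 4), so (15/1525) = +(1525/15).
Reduce top mod 15: now compute (10/15).
Pull out 2: since 15 ≡ 7 (mod 8), (2/15) = +1.
Reciprocity: 5 ≡ 1 and 15 ≡ 3 (mod 4), so (5/15) = +(15/5).
Reduce top mod 5: now compute (0/5).
Top reduces to 0: gcd > 1, so the symbol is 0.

0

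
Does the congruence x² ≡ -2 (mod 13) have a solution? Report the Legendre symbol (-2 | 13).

First reduce: -2 ≡ 11 (mod 13).
Reciprocity: 11 ≡ 3 and 13 ≡ 1 (mod 4), so (11/13) = +(13/11).
Reduce top mod 11: now compute (2/11).
Pull out 2: since 11 ≡ 3 (mod 8), (2/11) = -1.
Reached (1/11) = 1. Collecting the sign flips along the way, the symbol is -1.

-1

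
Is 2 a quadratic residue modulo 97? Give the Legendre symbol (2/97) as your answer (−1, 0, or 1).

Pull out 2: since 97 ≡ 1 (mod 8), (2/97) = +1.
Reached (1/97) = 1. Collecting the sign flips along the way, the symbol is +1.

1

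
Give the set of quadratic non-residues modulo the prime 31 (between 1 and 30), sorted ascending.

3,6,11,12,13,15,17,21,22,23,24,26,27,29,30

Square k = 1,…,15 (k and 31−k give the same square):
1²=1, 2²=4, 3²=9, 4²=16, 5²=25, 6²≡5, 7²≡18, 8²≡2, 9²≡19, 10²≡7, 11²≡28, 12²≡20, 13²≡14, 14²≡10, 15²≡8 (mod 31).
The residues are {1, 2, 4, 5, 7, 8, 9, 10, 14, 16, 18, 19, 20, 25, 28}; the non-residues are the remaining 15 nonzero classes.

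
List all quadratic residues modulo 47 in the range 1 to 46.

Square k = 1,…,23 (k and 47−k give the same square):
1²=1, 2²=4, 3²=9, 4²=16, 5²=25, 6²=36, 7²≡2, 8²≡17, 9²≡34, 10²≡6, 11²≡27, 12²≡3, 13²≡28, 14²≡8, 15²≡37, 16²≡21, 17²≡7, 18²≡42, 19²≡32, 20²≡24, 21²≡18, 22²≡14, 23²≡12 (mod 47).
So the quadratic residues mod 47 are {1, 2, 3, 4, 6, 7, 8, 9, 12, 14, 16, 17, 18, 21, 24, 25, 27, 28, 32, 34, 36, 37, 42}.

1 2 3 4 6 7 8 9 12 14 16 17 18 21 24 25 27 28 32 34 36 37 42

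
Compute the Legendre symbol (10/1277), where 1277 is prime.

1

Pull out 2: since 1277 ≡ 5 (mod 8), (2/1277) = -1.
Reciprocity: 5 ≡ 1 and 1277 ≡ 1 (mod 4), so (5/1277) = +(1277/5).
Reduce top mod 5: now compute (2/5).
Pull out 2: since 5 ≡ 5 (mod 8), (2/5) = -1.
Reached (1/5) = 1. Collecting the sign flips along the way, the symbol is +1.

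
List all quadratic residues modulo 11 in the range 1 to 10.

1,3,4,5,9

Square k = 1,…,5 (k and 11−k give the same square):
1²=1, 2²=4, 3²=9, 4²≡5, 5²≡3 (mod 11).
So the quadratic residues mod 11 are {1, 3, 4, 5, 9}.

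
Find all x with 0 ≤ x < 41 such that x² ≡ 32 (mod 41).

41 ≡ 1 (mod 4), so we find a root by search.
Trying successive values, 14² = 196 ≡ 32 (mod 41). The other root is 41 − 14 = 27.

14, 27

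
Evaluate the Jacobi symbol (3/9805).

Reciprocity: 3 ≡ 3 and 9805 ≡ 1 (mod 4), so (3/9805) = +(9805/3).
Reduce top mod 3: now compute (1/3).
Reached (1/3) = 1. Collecting the sign flips along the way, the symbol is +1.

1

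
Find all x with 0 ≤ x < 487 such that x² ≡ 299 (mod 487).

157, 330

Since 487 ≡ 3 (mod 4), a square root of 299 is 299^((487+1)/4) = 299^122 mod 487.
Repeated squaring: 299^2≡280, 299^4≡480, 299^8≡49, 299^16≡453, 299^32≡182, 299^64≡8 (mod 487).
299^122 = 299^(64+32+16+8+2) ≡ 157 (mod 487).
Check: 157² = 24649 ≡ 299 (mod 487). The two roots are 157 and 330.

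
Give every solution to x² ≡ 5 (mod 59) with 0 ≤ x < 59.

8, 51

Since 59 ≡ 3 (mod 4), a square root of 5 is 5^((59+1)/4) = 5^15 mod 59.
Repeated squaring: 5^2≡25, 5^4≡35, 5^8≡45 (mod 59).
5^15 = 5^(8+4+2+1) ≡ 51 (mod 59).
Check: 51² = 2601 ≡ 5 (mod 59). The two roots are 8 and 51.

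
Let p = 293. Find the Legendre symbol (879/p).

0

First reduce: 879 ≡ 0 (mod 293).
Top reduces to 0: gcd > 1, so the symbol is 0.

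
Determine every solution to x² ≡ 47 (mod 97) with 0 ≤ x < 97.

12, 85

97 ≡ 1 (mod 4), so we find a root by search.
Trying successive values, 12² = 144 ≡ 47 (mod 97). The other root is 97 − 12 = 85.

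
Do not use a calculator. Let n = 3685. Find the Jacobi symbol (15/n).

Reciprocity: 15 ≡ 3 and 3685 ≡ 1 (mod 4), so (15/3685) = +(3685/15).
Reduce top mod 15: now compute (10/15).
Pull out 2: since 15 ≡ 7 (mod 8), (2/15) = +1.
Reciprocity: 5 ≡ 1 and 15 ≡ 3 (mod 4), so (5/15) = +(15/5).
Reduce top mod 5: now compute (0/5).
Top reduces to 0: gcd > 1, so the symbol is 0.

0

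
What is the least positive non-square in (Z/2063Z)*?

(2/2063) = +1, so 2 is a residue.
(3/2063) = +1, so 3 is a residue.
(4/2063) = +1, so 4 is a residue.
(5/2063) = −1, so 5 is the smallest positive non-residue mod 2063.

5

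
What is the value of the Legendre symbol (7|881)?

Reciprocity: 7 ≡ 3 and 881 ≡ 1 (mod 4), so (7/881) = +(881/7).
Reduce top mod 7: now compute (6/7).
Pull out 2: since 7 ≡ 7 (mod 8), (2/7) = +1.
Reciprocity: 3 ≡ 3 and 7 ≡ 3 (mod 4), so (3/7) = −(7/3).
Reduce top mod 3: now compute (1/3).
Reached (1/3) = 1. Collecting the sign flips along the way, the symbol is -1.

-1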